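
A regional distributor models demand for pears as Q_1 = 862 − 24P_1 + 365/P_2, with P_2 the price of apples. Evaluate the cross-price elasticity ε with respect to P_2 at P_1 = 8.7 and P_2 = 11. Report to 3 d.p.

-0.048

At P_1 = 8.7 and P_2 = 11: Q_1 = 686.382.
∂Q_1/∂P_2 = −365/P_2² = -3.0165.
ε = (∂Q_1/∂P_2)(P_2/Q_1) = -3.0165 × (11/686.382) ≈ -0.048.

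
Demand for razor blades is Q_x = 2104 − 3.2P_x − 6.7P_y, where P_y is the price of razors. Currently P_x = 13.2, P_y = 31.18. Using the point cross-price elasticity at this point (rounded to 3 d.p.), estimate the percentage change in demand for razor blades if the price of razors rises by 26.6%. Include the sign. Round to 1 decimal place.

At P_x = 13.2, P_y = 31.18: Q_x = 1852.854.
∂Q_x/∂P_y = -6.7.
ε = (∂Q_x/∂P_y)(P_y/Q_x) = -6.7000 × 31.18/1852.854 ≈ -0.113.
%ΔQ_x ≈ ε × %ΔP_y = -0.113 × (26.6%) = -3.0%.

-3.0%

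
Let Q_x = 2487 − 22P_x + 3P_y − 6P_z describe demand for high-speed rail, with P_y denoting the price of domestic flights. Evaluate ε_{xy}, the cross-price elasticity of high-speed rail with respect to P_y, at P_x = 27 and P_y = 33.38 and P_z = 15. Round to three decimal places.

0.053

At P_x = 27 and P_y = 33.38 and P_z = 15: Q_x = 1903.14.
∂Q_x/∂P_y = 3.
ε = (∂Q_x/∂P_y)(P_y/Q_x) = 3 × (33.38/1903.14) ≈ 0.053.
Since ε > 0, high-speed rail and domestic flights are substitutes.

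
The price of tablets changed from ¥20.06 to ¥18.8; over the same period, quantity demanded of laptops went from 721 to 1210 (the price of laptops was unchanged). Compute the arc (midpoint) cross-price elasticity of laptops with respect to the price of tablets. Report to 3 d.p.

ΔQ_A = 1210 − 721 = 489; ΔP_B = 18.8 − 20.06 = -1.26.
Midpoints: Q̄_A = 965.5, P̄_B = 19.43.
ε = (ΔQ_A/Q̄_A)/(ΔP_B/P̄_B) = (489/965.5)/(-1.26/19.43) ≈ -7.810.

-7.810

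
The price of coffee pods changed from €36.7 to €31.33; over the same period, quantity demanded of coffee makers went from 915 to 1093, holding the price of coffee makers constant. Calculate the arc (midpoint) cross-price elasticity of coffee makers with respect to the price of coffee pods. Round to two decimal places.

ΔQ_A = 1093 − 915 = 178; ΔP_B = 31.33 − 36.7 = -5.37.
Midpoints: Q̄_A = 1004.0, P̄_B = 34.02.
ε = (ΔQ_A/Q̄_A)/(ΔP_B/P̄_B) = (178/1004.0)/(-5.37/34.02) ≈ -1.12.
ε < 0: coffee makers and coffee pods are complements.

-1.12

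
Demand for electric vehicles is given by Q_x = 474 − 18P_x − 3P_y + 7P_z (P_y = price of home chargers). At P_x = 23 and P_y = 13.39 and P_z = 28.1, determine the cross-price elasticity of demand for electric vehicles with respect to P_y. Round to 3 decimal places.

-0.186

At P_x = 23 and P_y = 13.39 and P_z = 28.1: Q_x = 216.53.
∂Q_x/∂P_y = -3.
ε = (∂Q_x/∂P_y)(P_y/Q_x) = -3 × (13.39/216.53) ≈ -0.186.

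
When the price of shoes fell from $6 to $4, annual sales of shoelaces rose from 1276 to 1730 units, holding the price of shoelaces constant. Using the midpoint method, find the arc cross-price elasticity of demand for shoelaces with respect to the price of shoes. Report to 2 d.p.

ΔQ_A = 1730 − 1276 = 454; ΔP_B = 4 − 6 = -2.
Midpoints: Q̄_A = 1503.0, P̄_B = 5.00.
ε = (ΔQ_A/Q̄_A)/(ΔP_B/P̄_B) = (454/1503.0)/(-2/5.00) ≈ -0.76.

-0.76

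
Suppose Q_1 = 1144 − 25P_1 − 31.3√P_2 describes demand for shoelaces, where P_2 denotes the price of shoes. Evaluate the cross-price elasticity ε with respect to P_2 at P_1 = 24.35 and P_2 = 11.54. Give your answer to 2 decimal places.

-0.12

At P_1 = 24.35 and P_2 = 11.54: Q_1 = 428.922.
∂Q_1/∂P_2 = -31.3/(2√P_2) = -31.3/(2√11.54) = -4.6069.
ε = (∂Q_1/∂P_2)(P_2/Q_1) = -4.6069 × (11.54/428.922) ≈ -0.12.
ε < 0: complements.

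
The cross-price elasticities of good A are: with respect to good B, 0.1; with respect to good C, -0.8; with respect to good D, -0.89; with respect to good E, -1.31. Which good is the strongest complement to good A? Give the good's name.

good E

Complements have ε < 0. The most negative value is -1.31 (good E).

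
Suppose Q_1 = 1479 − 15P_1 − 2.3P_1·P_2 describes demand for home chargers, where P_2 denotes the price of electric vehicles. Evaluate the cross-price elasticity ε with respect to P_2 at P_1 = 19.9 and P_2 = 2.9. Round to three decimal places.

At P_1 = 19.9 and P_2 = 2.9: Q_1 = 1047.767.
∂Q_1/∂P_2 = -2.3P_1 = -2.3(19.9) = -45.7700.
ε = (∂Q_1/∂P_2)(P_2/Q_1) = -45.7700 × (2.9/1047.767) ≈ -0.127.

-0.127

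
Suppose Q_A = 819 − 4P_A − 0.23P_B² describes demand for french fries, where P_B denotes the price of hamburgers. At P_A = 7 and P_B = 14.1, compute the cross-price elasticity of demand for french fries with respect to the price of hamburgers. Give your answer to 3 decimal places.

At P_A = 7 and P_B = 14.1: Q_A = 745.274.
∂Q_A/∂P_B = -0.46P_B = -0.46(14.1) = -6.4860.
ε = (∂Q_A/∂P_B)(P_B/Q_A) = -6.4860 × (14.1/745.274) ≈ -0.123.

-0.123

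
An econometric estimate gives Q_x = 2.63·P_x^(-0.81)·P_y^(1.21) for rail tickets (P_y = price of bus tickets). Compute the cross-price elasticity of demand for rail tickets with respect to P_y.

1.21

In a log-linear (constant-elasticity) demand function, the coefficient on the exponent of P_y is the cross-price elasticity.
ε = 1.21. Positive, so rail tickets and bus tickets are substitutes.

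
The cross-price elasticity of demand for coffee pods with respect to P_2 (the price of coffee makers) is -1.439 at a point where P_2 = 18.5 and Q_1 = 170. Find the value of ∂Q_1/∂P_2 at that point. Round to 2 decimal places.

ε = (∂Q_1/∂P_2)·(P_2/Q_1) ⇒ ∂Q_1/∂P_2 = ε·Q_1/P_2 = -1.439 × 170/18.5 ≈ -13.22.

-13.22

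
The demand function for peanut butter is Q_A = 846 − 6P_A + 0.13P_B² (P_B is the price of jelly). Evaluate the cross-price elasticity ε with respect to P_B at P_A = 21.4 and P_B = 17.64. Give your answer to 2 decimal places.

At P_A = 21.4 and P_B = 17.64: Q_A = 758.052.
∂Q_A/∂P_B = 0.26P_B = 0.26(17.64) = 4.5864.
ε = (∂Q_A/∂P_B)(P_B/Q_A) = 4.5864 × (17.64/758.052) ≈ 0.11.

0.11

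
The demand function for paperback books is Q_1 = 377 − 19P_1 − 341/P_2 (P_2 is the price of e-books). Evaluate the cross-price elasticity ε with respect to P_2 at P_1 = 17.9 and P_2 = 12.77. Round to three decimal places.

At P_1 = 17.9 and P_2 = 12.77: Q_1 = 10.197.
∂Q_1/∂P_2 = 341/P_2² = 2.0911.
ε = (∂Q_1/∂P_2)(P_2/Q_1) = 2.0911 × (12.77/10.197) ≈ 2.619.

2.619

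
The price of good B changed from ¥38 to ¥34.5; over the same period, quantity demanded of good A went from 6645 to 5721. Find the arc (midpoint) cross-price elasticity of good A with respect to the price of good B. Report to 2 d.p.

1.55

ΔQ_A = 5721 − 6645 = -924; ΔP_B = 34.5 − 38 = -3.5.
Midpoints: Q̄_A = 6183.0, P̄_B = 36.25.
ε = (ΔQ_A/Q̄_A)/(ΔP_B/P̄_B) = (-924/6183.0)/(-3.5/36.25) ≈ 1.55.
ε > 0: good A and good B are substitutes.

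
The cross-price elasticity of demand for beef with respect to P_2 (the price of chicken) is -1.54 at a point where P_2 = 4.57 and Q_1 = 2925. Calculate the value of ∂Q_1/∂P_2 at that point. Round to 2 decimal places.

ε = (∂Q_1/∂P_2)·(P_2/Q_1) ⇒ ∂Q_1/∂P_2 = ε·Q_1/P_2 = -1.54 × 2925/4.57 ≈ -985.67.

-985.67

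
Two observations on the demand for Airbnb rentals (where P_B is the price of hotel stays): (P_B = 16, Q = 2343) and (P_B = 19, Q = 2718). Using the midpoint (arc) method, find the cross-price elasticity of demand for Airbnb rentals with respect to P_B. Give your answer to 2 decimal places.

0.86

ΔQ_A = 2718 − 2343 = 375; ΔP_B = 19 − 16 = 3.
Midpoints: Q̄_A = 2530.5, P̄_B = 17.50.
ε = (ΔQ_A/Q̄_A)/(ΔP_B/P̄_B) = (375/2530.5)/(3/17.50) ≈ 0.86.
ε > 0: Airbnb rentals and hotel stays are substitutes.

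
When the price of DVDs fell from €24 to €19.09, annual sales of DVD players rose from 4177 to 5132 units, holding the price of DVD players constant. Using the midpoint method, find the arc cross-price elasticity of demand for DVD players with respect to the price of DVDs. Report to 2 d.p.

ΔQ_A = 5132 − 4177 = 955; ΔP_B = 19.09 − 24 = -4.91.
Midpoints: Q̄_A = 4654.5, P̄_B = 21.55.
ε = (ΔQ_A/Q̄_A)/(ΔP_B/P̄_B) = (955/4654.5)/(-4.91/21.55) ≈ -0.90.
ε < 0: DVD players and DVDs are complements.

-0.90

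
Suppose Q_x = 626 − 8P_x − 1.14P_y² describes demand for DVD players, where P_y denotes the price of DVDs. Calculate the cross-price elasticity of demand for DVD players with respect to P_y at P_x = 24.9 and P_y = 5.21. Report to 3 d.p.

-0.156

At P_x = 24.9 and P_y = 5.21: Q_x = 395.856.
∂Q_x/∂P_y = -2.28P_y = -2.28(5.21) = -11.8788.
ε = (∂Q_x/∂P_y)(P_y/Q_x) = -11.8788 × (5.21/395.856) ≈ -0.156.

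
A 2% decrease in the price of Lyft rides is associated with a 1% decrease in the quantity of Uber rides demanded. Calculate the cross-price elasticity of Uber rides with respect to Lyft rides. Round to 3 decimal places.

ε = (%ΔQ of Uber rides) / (%ΔP of Lyft rides) = (-1%) / (-2%) ≈ 0.500.

0.500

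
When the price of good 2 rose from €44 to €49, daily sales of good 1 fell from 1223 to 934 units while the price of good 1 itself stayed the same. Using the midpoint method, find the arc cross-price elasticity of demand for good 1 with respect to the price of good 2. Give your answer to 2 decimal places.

-2.49

ΔQ_1 = 934 − 1223 = -289; ΔP_2 = 49 − 44 = 5.
Midpoints: Q̄_1 = 1078.5, P̄_2 = 46.50.
ε = (ΔQ_1/Q̄_1)/(ΔP_2/P̄_2) = (-289/1078.5)/(5/46.50) ≈ -2.49.
ε < 0: good 1 and good 2 are complements.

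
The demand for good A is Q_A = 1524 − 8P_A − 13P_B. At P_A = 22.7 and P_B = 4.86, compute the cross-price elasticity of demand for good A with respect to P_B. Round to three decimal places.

At P_A = 22.7 and P_B = 4.86: Q_A = 1279.22.
∂Q_A/∂P_B = -13.
ε = (∂Q_A/∂P_B)(P_B/Q_A) = -13 × (4.86/1279.22) ≈ -0.049.

-0.049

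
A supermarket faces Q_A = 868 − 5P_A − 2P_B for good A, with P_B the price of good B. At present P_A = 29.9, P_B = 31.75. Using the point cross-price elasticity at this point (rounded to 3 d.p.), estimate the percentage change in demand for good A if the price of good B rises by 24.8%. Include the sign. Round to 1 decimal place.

-2.4%

At P_A = 29.9, P_B = 31.75: Q_A = 655.
∂Q_A/∂P_B = -2.
ε = (∂Q_A/∂P_B)(P_B/Q_A) = -2.0000 × 31.75/655 ≈ -0.097.
%ΔQ_A ≈ ε × %ΔP_B = -0.097 × (24.8%) = -2.4%.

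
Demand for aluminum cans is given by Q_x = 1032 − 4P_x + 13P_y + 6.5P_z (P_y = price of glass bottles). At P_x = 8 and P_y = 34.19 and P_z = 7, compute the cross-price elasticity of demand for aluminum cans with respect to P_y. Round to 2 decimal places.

At P_x = 8 and P_y = 34.19 and P_z = 7: Q_x = 1489.97.
∂Q_x/∂P_y = 13.
ε = (∂Q_x/∂P_y)(P_y/Q_x) = 13 × (34.19/1489.97) ≈ 0.30.

0.30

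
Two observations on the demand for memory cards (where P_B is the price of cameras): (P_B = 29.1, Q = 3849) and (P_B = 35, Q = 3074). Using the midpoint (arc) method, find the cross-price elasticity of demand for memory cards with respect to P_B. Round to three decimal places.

ΔQ_A = 3074 − 3849 = -775; ΔP_B = 35 − 29.1 = 5.9.
Midpoints: Q̄_A = 3461.5, P̄_B = 32.05.
ε = (ΔQ_A/Q̄_A)/(ΔP_B/P̄_B) = (-775/3461.5)/(5.9/32.05) ≈ -1.216.
ε < 0: memory cards and cameras are complements.

-1.216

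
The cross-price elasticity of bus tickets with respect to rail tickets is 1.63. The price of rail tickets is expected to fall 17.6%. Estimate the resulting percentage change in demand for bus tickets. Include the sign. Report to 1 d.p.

-28.7%

%ΔQ ≈ ε × %ΔP of rail tickets = 1.63 × (-17.6%) = -28.7%.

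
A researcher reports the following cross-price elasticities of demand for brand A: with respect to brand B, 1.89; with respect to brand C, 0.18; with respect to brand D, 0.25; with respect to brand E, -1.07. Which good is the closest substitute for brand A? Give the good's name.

Substitutes have ε > 0. Among the positive values, 1.89 (brand B) is largest.

brand B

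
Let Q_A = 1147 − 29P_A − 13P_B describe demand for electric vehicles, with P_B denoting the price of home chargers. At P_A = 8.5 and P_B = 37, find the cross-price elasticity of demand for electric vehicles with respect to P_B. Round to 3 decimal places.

At P_A = 8.5 and P_B = 37: Q_A = 419.5.
∂Q_A/∂P_B = -13.
ε = (∂Q_A/∂P_B)(P_B/Q_A) = -13 × (37/419.5) ≈ -1.147.

-1.147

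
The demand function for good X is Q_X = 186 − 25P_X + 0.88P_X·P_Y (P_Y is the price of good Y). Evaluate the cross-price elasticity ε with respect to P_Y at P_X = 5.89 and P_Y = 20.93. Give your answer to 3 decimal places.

At P_X = 5.89 and P_Y = 20.93: Q_X = 147.234.
∂Q_X/∂P_Y = 0.88P_X = 0.88(5.89) = 5.1832.
ε = (∂Q_X/∂P_Y)(P_Y/Q_X) = 5.1832 × (20.93/147.234) ≈ 0.737.

0.737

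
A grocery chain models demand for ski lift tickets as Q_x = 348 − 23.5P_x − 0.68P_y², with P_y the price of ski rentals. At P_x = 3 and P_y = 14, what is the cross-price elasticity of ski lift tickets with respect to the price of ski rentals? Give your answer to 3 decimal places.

-1.848

At P_x = 3 and P_y = 14: Q_x = 144.22.
∂Q_x/∂P_y = -1.36P_y = -1.36(14) = -19.0400.
ε = (∂Q_x/∂P_y)(P_y/Q_x) = -19.0400 × (14/144.22) ≈ -1.848.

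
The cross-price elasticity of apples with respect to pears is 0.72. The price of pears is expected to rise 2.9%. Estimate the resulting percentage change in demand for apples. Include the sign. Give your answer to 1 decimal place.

%ΔQ ≈ ε × %ΔP of pears = 0.72 × (2.9%) = 2.1%.
Demand for apples rises by about 2.1%.

2.1%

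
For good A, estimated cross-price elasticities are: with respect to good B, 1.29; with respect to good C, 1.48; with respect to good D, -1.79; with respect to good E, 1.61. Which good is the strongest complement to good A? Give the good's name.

good D

Complements have ε < 0. The most negative value is -1.79 (good D).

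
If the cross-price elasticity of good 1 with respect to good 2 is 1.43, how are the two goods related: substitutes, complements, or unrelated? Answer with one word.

substitutes

ε = 1.43 > 0, so a higher price of good 2 raises demand for good 1: substitutes.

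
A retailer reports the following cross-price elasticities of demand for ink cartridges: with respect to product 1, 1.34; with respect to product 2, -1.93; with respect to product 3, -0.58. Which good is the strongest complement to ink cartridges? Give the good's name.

product 2

Complements have ε < 0. The most negative value is -1.93 (product 2).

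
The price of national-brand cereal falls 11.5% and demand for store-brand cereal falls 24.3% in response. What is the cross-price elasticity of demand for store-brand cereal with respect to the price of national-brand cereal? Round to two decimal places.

ε = (%ΔQ of store-brand cereal) / (%ΔP of national-brand cereal) = (-24.3%) / (-11.5%) ≈ 2.11.

2.11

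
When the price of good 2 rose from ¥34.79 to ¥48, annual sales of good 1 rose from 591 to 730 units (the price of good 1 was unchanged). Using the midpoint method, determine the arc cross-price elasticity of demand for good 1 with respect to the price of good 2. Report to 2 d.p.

ΔQ_1 = 730 − 591 = 139; ΔP_2 = 48 − 34.79 = 13.21.
Midpoints: Q̄_1 = 660.5, P̄_2 = 41.39.
ε = (ΔQ_1/Q̄_1)/(ΔP_2/P̄_2) = (139/660.5)/(13.21/41.39) ≈ 0.66.
ε > 0: good 1 and good 2 are substitutes.

0.66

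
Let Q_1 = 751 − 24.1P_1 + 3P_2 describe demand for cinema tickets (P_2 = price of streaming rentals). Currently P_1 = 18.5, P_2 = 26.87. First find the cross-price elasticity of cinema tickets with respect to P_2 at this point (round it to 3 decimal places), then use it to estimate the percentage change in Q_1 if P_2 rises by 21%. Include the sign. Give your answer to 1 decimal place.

4.4%

At P_1 = 18.5, P_2 = 26.87: Q_1 = 385.76.
∂Q_1/∂P_2 = 3.
ε = (∂Q_1/∂P_2)(P_2/Q_1) = 3.0000 × 26.87/385.76 ≈ 0.209.
%ΔQ_1 ≈ ε × %ΔP_2 = 0.209 × (21%) = 4.4%.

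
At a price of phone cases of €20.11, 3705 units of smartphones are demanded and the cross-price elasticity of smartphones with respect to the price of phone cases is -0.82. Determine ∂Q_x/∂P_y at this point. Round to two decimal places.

ε = (∂Q_x/∂P_y)·(P_y/Q_x) ⇒ ∂Q_x/∂P_y = ε·Q_x/P_y = -0.82 × 3705/20.11 ≈ -151.07.

-151.07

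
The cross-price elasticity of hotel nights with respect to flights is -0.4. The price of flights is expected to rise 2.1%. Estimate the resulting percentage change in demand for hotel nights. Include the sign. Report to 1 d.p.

-0.8%

%ΔQ ≈ ε × %ΔP of flights = -0.4 × (2.1%) = -0.8%.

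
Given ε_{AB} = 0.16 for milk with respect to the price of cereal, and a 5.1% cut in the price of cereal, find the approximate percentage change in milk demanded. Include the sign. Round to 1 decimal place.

-0.8%

%ΔQ ≈ ε × %ΔP of cereal = 0.16 × (-5.1%) = -0.8%.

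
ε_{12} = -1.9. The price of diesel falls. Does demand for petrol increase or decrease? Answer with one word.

increase

ε < 0 and the price of diesel falls, so the quantity of petrol moves in the opposite direction: it increases.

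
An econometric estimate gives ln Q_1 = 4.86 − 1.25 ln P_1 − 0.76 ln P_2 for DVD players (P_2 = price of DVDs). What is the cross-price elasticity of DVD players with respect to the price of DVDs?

-0.76

In a log-linear (constant-elasticity) demand function, the coefficient on ln P_2 is the cross-price elasticity.
ε = -0.76. Negative, so DVD players and DVDs are complements.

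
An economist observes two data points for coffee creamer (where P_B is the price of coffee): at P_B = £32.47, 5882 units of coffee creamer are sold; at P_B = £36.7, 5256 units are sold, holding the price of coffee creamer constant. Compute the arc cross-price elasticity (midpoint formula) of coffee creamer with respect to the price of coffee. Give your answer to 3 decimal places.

ΔQ_A = 5256 − 5882 = -626; ΔP_B = 36.7 − 32.47 = 4.23.
Midpoints: Q̄_A = 5569.0, P̄_B = 34.59.
ε = (ΔQ_A/Q̄_A)/(ΔP_B/P̄_B) = (-626/5569.0)/(4.23/34.59) ≈ -0.919.

-0.919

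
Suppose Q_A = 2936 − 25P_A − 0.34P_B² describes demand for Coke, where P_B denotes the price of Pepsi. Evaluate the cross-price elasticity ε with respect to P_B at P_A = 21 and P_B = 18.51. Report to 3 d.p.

-0.102

At P_A = 21 and P_B = 18.51: Q_A = 2294.509.
∂Q_A/∂P_B = -0.68P_B = -0.68(18.51) = -12.5868.
ε = (∂Q_A/∂P_B)(P_B/Q_A) = -12.5868 × (18.51/2294.509) ≈ -0.102.
ε < 0: complements.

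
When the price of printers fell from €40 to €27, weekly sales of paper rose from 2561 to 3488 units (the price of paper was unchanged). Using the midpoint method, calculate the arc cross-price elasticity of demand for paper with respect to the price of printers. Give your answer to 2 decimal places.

ΔQ_A = 3488 − 2561 = 927; ΔP_B = 27 − 40 = -13.
Midpoints: Q̄_A = 3024.5, P̄_B = 33.50.
ε = (ΔQ_A/Q̄_A)/(ΔP_B/P̄_B) = (927/3024.5)/(-13/33.50) ≈ -0.79.
ε < 0: paper and printers are complements.

-0.79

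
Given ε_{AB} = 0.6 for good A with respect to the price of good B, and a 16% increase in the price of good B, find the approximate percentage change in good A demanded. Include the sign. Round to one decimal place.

9.6%

%ΔQ ≈ ε × %ΔP of good B = 0.6 × (16%) = 9.6%.
Demand for good A rises by about 9.6%.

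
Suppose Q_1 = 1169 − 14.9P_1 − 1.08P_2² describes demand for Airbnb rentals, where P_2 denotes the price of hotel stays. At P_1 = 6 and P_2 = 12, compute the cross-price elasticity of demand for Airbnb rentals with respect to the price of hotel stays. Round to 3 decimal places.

At P_1 = 6 and P_2 = 12: Q_1 = 924.08.
∂Q_1/∂P_2 = -2.16P_2 = -2.16(12) = -25.9200.
ε = (∂Q_1/∂P_2)(P_2/Q_1) = -25.9200 × (12/924.08) ≈ -0.337.
ε < 0: complements.

-0.337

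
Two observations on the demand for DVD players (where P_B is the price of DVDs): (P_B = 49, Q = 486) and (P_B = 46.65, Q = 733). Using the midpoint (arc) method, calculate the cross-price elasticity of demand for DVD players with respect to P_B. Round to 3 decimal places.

ΔQ_A = 733 − 486 = 247; ΔP_B = 46.65 − 49 = -2.35.
Midpoints: Q̄_A = 609.5, P̄_B = 47.83.
ε = (ΔQ_A/Q̄_A)/(ΔP_B/P̄_B) = (247/609.5)/(-2.35/47.83) ≈ -8.247.

-8.247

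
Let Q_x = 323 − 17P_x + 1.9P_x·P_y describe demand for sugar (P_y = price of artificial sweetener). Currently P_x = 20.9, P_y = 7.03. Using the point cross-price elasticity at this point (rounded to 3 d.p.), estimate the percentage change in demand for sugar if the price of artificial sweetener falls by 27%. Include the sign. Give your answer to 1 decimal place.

At P_x = 20.9, P_y = 7.03: Q_x = 246.861.
∂Q_x/∂P_y = 1.9P_x = 39.7100.
ε = (∂Q_x/∂P_y)(P_y/Q_x) = 39.7100 × 7.03/246.861 ≈ 1.131.
%ΔQ_x ≈ ε × %ΔP_y = 1.131 × (-27%) = -30.5%.

-30.5%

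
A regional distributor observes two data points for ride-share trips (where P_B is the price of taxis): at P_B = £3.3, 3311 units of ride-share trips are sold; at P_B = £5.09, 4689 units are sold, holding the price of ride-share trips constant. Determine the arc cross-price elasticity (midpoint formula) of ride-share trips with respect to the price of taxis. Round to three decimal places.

0.807

ΔQ_A = 4689 − 3311 = 1378; ΔP_B = 5.09 − 3.3 = 1.79.
Midpoints: Q̄_A = 4000.0, P̄_B = 4.20.
ε = (ΔQ_A/Q̄_A)/(ΔP_B/P̄_B) = (1378/4000.0)/(1.79/4.20) ≈ 0.807.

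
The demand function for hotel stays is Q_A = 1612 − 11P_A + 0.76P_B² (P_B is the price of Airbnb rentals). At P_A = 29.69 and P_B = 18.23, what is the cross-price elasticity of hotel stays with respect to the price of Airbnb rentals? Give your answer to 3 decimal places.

At P_A = 29.69 and P_B = 18.23: Q_A = 1537.983.
∂Q_A/∂P_B = 1.52P_B = 1.52(18.23) = 27.7096.
ε = (∂Q_A/∂P_B)(P_B/Q_A) = 27.7096 × (18.23/1537.983) ≈ 0.328.
ε > 0: substitutes.

0.328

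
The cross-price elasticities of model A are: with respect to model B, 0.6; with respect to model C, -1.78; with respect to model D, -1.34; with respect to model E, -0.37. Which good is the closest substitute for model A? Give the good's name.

Substitutes have ε > 0. Among the positive values, 0.6 (model B) is largest.

model B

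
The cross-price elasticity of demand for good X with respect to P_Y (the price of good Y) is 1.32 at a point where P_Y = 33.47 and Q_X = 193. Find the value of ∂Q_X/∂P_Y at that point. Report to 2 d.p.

ε = (∂Q_X/∂P_Y)·(P_Y/Q_X) ⇒ ∂Q_X/∂P_Y = ε·Q_X/P_Y = 1.32 × 193/33.47 ≈ 7.61.

7.61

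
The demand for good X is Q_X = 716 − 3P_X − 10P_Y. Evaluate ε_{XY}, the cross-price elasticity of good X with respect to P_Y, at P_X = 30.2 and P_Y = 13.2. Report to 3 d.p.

-0.268

At P_X = 30.2 and P_Y = 13.2: Q_X = 493.4.
∂Q_X/∂P_Y = -10.
ε = (∂Q_X/∂P_Y)(P_Y/Q_X) = -10 × (13.2/493.4) ≈ -0.268.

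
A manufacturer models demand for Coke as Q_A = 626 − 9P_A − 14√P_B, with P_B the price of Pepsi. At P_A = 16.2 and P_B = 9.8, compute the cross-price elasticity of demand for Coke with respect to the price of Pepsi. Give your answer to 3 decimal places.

At P_A = 16.2 and P_B = 9.8: Q_A = 436.373.
∂Q_A/∂P_B = -14/(2√P_B) = -14/(2√9.8) = -2.2361.
ε = (∂Q_A/∂P_B)(P_B/Q_A) = -2.2361 × (9.8/436.373) ≈ -0.050.

-0.050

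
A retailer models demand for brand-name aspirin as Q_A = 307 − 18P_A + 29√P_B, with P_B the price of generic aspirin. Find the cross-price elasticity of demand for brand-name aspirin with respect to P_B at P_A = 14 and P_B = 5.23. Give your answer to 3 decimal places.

0.273

At P_A = 14 and P_B = 5.23: Q_A = 121.321.
∂Q_A/∂P_B = 29/(2√P_B) = 29/(2√5.23) = 6.3404.
ε = (∂Q_A/∂P_B)(P_B/Q_A) = 6.3404 × (5.23/121.321) ≈ 0.273.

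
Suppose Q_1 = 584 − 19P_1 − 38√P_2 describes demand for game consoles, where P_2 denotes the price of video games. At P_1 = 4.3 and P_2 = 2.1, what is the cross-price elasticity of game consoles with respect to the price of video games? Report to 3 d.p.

-0.062

At P_1 = 4.3 and P_2 = 2.1: Q_1 = 447.233.
∂Q_1/∂P_2 = -38/(2√P_2) = -38/(2√2.1) = -13.1112.
ε = (∂Q_1/∂P_2)(P_2/Q_1) = -13.1112 × (2.1/447.233) ≈ -0.062.
ε < 0: complements.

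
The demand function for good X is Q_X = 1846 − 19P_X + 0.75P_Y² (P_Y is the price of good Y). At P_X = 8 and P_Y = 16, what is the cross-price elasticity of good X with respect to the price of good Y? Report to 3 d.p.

At P_X = 8 and P_Y = 16: Q_X = 1886.
∂Q_X/∂P_Y = 1.5P_Y = 1.5(16) = 24.0000.
ε = (∂Q_X/∂P_Y)(P_Y/Q_X) = 24.0000 × (16/1886) ≈ 0.204.
ε > 0: substitutes.

0.204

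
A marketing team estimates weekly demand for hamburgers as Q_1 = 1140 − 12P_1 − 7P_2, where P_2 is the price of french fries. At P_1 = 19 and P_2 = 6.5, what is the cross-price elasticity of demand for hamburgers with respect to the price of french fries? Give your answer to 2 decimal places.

-0.05

At P_1 = 19 and P_2 = 6.5: Q_1 = 866.5.
∂Q_1/∂P_2 = -7.
ε = (∂Q_1/∂P_2)(P_2/Q_1) = -7 × (6.5/866.5) ≈ -0.05.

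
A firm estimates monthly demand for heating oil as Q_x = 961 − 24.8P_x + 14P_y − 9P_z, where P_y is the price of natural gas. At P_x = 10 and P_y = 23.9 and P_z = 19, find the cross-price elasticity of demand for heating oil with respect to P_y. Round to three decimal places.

0.382

At P_x = 10 and P_y = 23.9 and P_z = 19: Q_x = 876.6.
∂Q_x/∂P_y = 14.
ε = (∂Q_x/∂P_y)(P_y/Q_x) = 14 × (23.9/876.6) ≈ 0.382.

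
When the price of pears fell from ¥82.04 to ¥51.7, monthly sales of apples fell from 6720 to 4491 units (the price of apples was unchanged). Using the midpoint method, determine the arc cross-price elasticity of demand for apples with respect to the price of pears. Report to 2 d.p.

ΔQ_A = 4491 − 6720 = -2229; ΔP_B = 51.7 − 82.04 = -30.34.
Midpoints: Q̄_A = 5605.5, P̄_B = 66.87.
ε = (ΔQ_A/Q̄_A)/(ΔP_B/P̄_B) = (-2229/5605.5)/(-30.34/66.87) ≈ 0.88.
ε > 0: apples and pears are substitutes.

0.88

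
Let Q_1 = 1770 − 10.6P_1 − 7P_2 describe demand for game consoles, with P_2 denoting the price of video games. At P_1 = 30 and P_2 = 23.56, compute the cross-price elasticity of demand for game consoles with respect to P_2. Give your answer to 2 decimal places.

At P_1 = 30 and P_2 = 23.56: Q_1 = 1287.08.
∂Q_1/∂P_2 = -7.
ε = (∂Q_1/∂P_2)(P_2/Q_1) = -7 × (23.56/1287.08) ≈ -0.13.

-0.13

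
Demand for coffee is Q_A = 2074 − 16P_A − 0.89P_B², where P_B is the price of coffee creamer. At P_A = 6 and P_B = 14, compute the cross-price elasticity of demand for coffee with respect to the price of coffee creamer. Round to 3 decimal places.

-0.193

At P_A = 6 and P_B = 14: Q_A = 1803.56.
∂Q_A/∂P_B = -1.78P_B = -1.78(14) = -24.9200.
ε = (∂Q_A/∂P_B)(P_B/Q_A) = -24.9200 × (14/1803.56) ≈ -0.193.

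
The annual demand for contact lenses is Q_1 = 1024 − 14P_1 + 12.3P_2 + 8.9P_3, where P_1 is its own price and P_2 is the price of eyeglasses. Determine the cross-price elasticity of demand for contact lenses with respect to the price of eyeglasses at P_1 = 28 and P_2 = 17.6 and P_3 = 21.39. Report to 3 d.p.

0.208

At P_1 = 28 and P_2 = 17.6 and P_3 = 21.39: Q_1 = 1038.851.
∂Q_1/∂P_2 = 12.3.
ε = (∂Q_1/∂P_2)(P_2/Q_1) = 12.3 × (17.6/1038.851) ≈ 0.208.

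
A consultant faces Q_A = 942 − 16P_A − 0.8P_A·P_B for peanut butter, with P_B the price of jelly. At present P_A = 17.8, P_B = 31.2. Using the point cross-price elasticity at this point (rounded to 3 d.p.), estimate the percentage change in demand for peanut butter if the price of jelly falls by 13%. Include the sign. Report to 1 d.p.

27.1%

At P_A = 17.8, P_B = 31.2: Q_A = 212.912.
∂Q_A/∂P_B = -0.8P_A = -14.2400.
ε = (∂Q_A/∂P_B)(P_B/Q_A) = -14.2400 × 31.2/212.912 ≈ -2.087.
%ΔQ_A ≈ ε × %ΔP_B = -2.087 × (-13%) = 27.1%.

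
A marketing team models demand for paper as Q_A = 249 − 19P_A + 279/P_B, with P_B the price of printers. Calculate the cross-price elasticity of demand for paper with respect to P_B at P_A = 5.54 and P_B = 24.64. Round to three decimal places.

-0.073

At P_A = 5.54 and P_B = 24.64: Q_A = 155.063.
∂Q_A/∂P_B = −279/P_B² = -0.4595.
ε = (∂Q_A/∂P_B)(P_B/Q_A) = -0.4595 × (24.64/155.063) ≈ -0.073.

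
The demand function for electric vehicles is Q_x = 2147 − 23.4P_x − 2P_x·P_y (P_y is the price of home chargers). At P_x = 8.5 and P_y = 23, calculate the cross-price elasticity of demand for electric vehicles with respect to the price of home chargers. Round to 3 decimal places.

-0.251

At P_x = 8.5 and P_y = 23: Q_x = 1557.1.
∂Q_x/∂P_y = -2P_x = -2(8.5) = -17.0000.
ε = (∂Q_x/∂P_y)(P_y/Q_x) = -17.0000 × (23/1557.1) ≈ -0.251.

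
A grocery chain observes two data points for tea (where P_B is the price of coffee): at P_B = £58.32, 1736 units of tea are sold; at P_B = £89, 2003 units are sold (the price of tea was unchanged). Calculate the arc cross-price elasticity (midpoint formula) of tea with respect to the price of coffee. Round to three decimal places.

ΔQ_A = 2003 − 1736 = 267; ΔP_B = 89 − 58.32 = 30.68.
Midpoints: Q̄_A = 1869.5, P̄_B = 73.66.
ε = (ΔQ_A/Q̄_A)/(ΔP_B/P̄_B) = (267/1869.5)/(30.68/73.66) ≈ 0.343.
ε > 0: tea and coffee are substitutes.

0.343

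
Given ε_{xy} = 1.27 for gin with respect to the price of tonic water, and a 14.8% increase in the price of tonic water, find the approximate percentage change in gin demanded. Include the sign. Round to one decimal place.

18.8%

%ΔQ ≈ ε × %ΔP of tonic water = 1.27 × (14.8%) = 18.8%.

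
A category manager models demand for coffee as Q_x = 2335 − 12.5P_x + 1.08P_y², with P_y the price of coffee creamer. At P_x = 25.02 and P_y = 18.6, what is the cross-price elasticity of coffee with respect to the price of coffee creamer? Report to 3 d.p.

At P_x = 25.02 and P_y = 18.6: Q_x = 2395.887.
∂Q_x/∂P_y = 2.16P_y = 2.16(18.6) = 40.1760.
ε = (∂Q_x/∂P_y)(P_y/Q_x) = 40.1760 × (18.6/2395.887) ≈ 0.312.

0.312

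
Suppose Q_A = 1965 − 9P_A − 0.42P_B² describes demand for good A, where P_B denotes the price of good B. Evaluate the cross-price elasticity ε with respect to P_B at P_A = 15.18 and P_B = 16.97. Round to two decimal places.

-0.14

At P_A = 15.18 and P_B = 16.97: Q_A = 1707.428.
∂Q_A/∂P_B = -0.84P_B = -0.84(16.97) = -14.2548.
ε = (∂Q_A/∂P_B)(P_B/Q_A) = -14.2548 × (16.97/1707.428) ≈ -0.14.
ε < 0: complements.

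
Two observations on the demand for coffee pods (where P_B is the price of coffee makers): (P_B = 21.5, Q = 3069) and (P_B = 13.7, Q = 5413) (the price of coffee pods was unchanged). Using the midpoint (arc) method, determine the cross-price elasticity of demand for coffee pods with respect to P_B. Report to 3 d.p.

-1.247

ΔQ_A = 5413 − 3069 = 2344; ΔP_B = 13.7 − 21.5 = -7.8.
Midpoints: Q̄_A = 4241.0, P̄_B = 17.60.
ε = (ΔQ_A/Q̄_A)/(ΔP_B/P̄_B) = (2344/4241.0)/(-7.8/17.60) ≈ -1.247.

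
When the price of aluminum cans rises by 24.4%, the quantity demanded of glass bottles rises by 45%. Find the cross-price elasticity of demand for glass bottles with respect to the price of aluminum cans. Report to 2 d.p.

1.84

ε = (%ΔQ of glass bottles) / (%ΔP of aluminum cans) = (45%) / (24.4%) ≈ 1.84.
Positive cross-price elasticity: substitutes.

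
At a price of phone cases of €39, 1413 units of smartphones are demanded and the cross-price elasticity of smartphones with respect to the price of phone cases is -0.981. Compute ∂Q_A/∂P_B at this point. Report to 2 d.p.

-35.54

ε = (∂Q_A/∂P_B)·(P_B/Q_A) ⇒ ∂Q_A/∂P_B = ε·Q_A/P_B = -0.981 × 1413/39 ≈ -35.54.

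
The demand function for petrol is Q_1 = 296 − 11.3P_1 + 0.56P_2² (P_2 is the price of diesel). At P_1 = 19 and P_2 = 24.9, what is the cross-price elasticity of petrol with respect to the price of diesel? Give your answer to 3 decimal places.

1.621

At P_1 = 19 and P_2 = 24.9: Q_1 = 428.506.
∂Q_1/∂P_2 = 1.12P_2 = 1.12(24.9) = 27.8880.
ε = (∂Q_1/∂P_2)(P_2/Q_1) = 27.8880 × (24.9/428.506) ≈ 1.621.
ε > 0: substitutes.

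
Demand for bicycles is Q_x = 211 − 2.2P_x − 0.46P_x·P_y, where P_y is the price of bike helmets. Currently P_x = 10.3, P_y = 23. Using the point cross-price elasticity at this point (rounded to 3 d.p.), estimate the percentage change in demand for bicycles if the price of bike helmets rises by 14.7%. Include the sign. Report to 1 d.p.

-20.2%

At P_x = 10.3, P_y = 23: Q_x = 79.366.
∂Q_x/∂P_y = -0.46P_x = -4.7380.
ε = (∂Q_x/∂P_y)(P_y/Q_x) = -4.7380 × 23/79.366 ≈ -1.373.
%ΔQ_x ≈ ε × %ΔP_y = -1.373 × (14.7%) = -20.2%.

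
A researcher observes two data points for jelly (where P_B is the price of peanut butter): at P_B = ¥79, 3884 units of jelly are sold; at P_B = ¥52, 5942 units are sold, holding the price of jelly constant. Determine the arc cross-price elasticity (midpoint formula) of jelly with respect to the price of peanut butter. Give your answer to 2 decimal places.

-1.02

ΔQ_A = 5942 − 3884 = 2058; ΔP_B = 52 − 79 = -27.
Midpoints: Q̄_A = 4913.0, P̄_B = 65.50.
ε = (ΔQ_A/Q̄_A)/(ΔP_B/P̄_B) = (2058/4913.0)/(-27/65.50) ≈ -1.02.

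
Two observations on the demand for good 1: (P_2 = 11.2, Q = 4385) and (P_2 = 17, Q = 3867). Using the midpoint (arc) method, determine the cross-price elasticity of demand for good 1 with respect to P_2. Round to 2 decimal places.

-0.31

ΔQ_1 = 3867 − 4385 = -518; ΔP_2 = 17 − 11.2 = 5.8.
Midpoints: Q̄_1 = 4126.0, P̄_2 = 14.10.
ε = (ΔQ_1/Q̄_1)/(ΔP_2/P̄_2) = (-518/4126.0)/(5.8/14.10) ≈ -0.31.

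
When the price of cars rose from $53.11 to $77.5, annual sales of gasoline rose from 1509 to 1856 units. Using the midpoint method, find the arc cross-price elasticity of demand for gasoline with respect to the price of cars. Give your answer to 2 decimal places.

ΔQ_A = 1856 − 1509 = 347; ΔP_B = 77.5 − 53.11 = 24.39.
Midpoints: Q̄_A = 1682.5, P̄_B = 65.31.
ε = (ΔQ_A/Q̄_A)/(ΔP_B/P̄_B) = (347/1682.5)/(24.39/65.31) ≈ 0.55.
ε > 0: gasoline and cars are substitutes.

0.55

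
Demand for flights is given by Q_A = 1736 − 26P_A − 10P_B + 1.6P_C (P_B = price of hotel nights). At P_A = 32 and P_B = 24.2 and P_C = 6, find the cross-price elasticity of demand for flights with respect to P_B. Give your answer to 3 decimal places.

At P_A = 32 and P_B = 24.2 and P_C = 6: Q_A = 671.6.
∂Q_A/∂P_B = -10.
ε = (∂Q_A/∂P_B)(P_B/Q_A) = -10 × (24.2/671.6) ≈ -0.360.
Since ε < 0, flights and hotel nights are complements.

-0.360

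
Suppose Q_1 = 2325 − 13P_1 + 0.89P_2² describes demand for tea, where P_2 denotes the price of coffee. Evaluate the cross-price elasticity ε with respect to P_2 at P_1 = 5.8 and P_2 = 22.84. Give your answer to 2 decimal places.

At P_1 = 5.8 and P_2 = 22.84: Q_1 = 2713.882.
∂Q_1/∂P_2 = 1.78P_2 = 1.78(22.84) = 40.6552.
ε = (∂Q_1/∂P_2)(P_2/Q_1) = 40.6552 × (22.84/2713.882) ≈ 0.34.
ε > 0: substitutes.

0.34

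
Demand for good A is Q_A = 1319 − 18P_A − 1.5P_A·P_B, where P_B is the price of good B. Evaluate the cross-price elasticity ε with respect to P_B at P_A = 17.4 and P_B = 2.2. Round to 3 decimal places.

-0.061

At P_A = 17.4 and P_B = 2.2: Q_A = 948.38.
∂Q_A/∂P_B = -1.5P_A = -1.5(17.4) = -26.1000.
ε = (∂Q_A/∂P_B)(P_B/Q_A) = -26.1000 × (2.2/948.38) ≈ -0.061.
ε < 0: complements.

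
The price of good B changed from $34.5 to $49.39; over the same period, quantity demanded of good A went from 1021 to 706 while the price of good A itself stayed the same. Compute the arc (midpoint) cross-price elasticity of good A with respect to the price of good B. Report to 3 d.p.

ΔQ_A = 706 − 1021 = -315; ΔP_B = 49.39 − 34.5 = 14.89.
Midpoints: Q̄_A = 863.5, P̄_B = 41.95.
ε = (ΔQ_A/Q̄_A)/(ΔP_B/P̄_B) = (-315/863.5)/(14.89/41.95) ≈ -1.028.
ε < 0: good A and good B are complements.

-1.028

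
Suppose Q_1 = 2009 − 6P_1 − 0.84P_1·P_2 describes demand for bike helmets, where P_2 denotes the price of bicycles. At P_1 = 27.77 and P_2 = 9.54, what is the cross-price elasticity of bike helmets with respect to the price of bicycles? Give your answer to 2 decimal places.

-0.14

At P_1 = 27.77 and P_2 = 9.54: Q_1 = 1619.842.
∂Q_1/∂P_2 = -0.84P_1 = -0.84(27.77) = -23.3268.
ε = (∂Q_1/∂P_2)(P_2/Q_1) = -23.3268 × (9.54/1619.842) ≈ -0.14.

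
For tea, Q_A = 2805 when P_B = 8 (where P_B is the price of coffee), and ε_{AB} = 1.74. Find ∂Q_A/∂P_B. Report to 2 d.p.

610.09

ε = (∂Q_A/∂P_B)·(P_B/Q_A) ⇒ ∂Q_A/∂P_B = ε·Q_A/P_B = 1.74 × 2805/8 ≈ 610.09.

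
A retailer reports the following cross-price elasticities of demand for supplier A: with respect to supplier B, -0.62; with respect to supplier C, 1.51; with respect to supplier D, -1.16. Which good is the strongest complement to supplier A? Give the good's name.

supplier D

Complements have ε < 0. The most negative value is -1.16 (supplier D).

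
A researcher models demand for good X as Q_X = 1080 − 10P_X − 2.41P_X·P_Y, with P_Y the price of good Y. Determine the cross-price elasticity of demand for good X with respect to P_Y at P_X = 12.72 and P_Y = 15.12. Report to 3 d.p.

At P_X = 12.72 and P_Y = 15.12: Q_X = 489.293.
∂Q_X/∂P_Y = -2.41P_X = -2.41(12.72) = -30.6552.
ε = (∂Q_X/∂P_Y)(P_Y/Q_X) = -30.6552 × (15.12/489.293) ≈ -0.947.

-0.947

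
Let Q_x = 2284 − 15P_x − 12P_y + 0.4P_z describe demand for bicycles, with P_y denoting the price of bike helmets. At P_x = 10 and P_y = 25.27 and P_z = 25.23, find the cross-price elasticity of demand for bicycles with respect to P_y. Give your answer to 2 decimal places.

At P_x = 10 and P_y = 25.27 and P_z = 25.23: Q_x = 1840.852.
∂Q_x/∂P_y = -12.
ε = (∂Q_x/∂P_y)(P_y/Q_x) = -12 × (25.27/1840.852) ≈ -0.16.

-0.16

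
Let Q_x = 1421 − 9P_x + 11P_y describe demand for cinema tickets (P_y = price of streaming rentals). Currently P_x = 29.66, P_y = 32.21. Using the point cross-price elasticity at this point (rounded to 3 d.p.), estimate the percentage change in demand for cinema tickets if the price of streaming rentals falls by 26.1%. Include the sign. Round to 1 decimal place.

At P_x = 29.66, P_y = 32.21: Q_x = 1508.37.
∂Q_x/∂P_y = 11.
ε = (∂Q_x/∂P_y)(P_y/Q_x) = 11.0000 × 32.21/1508.37 ≈ 0.235.
%ΔQ_x ≈ ε × %ΔP_y = 0.235 × (-26.1%) = -6.1%.

-6.1%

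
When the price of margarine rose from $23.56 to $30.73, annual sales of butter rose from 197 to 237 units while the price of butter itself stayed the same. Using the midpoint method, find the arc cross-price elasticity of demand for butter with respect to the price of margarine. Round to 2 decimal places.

0.70

ΔQ_A = 237 − 197 = 40; ΔP_B = 30.73 − 23.56 = 7.17.
Midpoints: Q̄_A = 217.0, P̄_B = 27.14.
ε = (ΔQ_A/Q̄_A)/(ΔP_B/P̄_B) = (40/217.0)/(7.17/27.14) ≈ 0.70.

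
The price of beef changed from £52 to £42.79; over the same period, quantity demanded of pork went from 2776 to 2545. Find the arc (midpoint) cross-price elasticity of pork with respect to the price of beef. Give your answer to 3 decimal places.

ΔQ_A = 2545 − 2776 = -231; ΔP_B = 42.79 − 52 = -9.21.
Midpoints: Q̄_A = 2660.5, P̄_B = 47.39.
ε = (ΔQ_A/Q̄_A)/(ΔP_B/P̄_B) = (-231/2660.5)/(-9.21/47.39) ≈ 0.447.
ε > 0: pork and beef are substitutes.

0.447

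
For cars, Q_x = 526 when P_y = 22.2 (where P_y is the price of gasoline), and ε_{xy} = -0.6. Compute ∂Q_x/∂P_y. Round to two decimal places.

-14.22

ε = (∂Q_x/∂P_y)·(P_y/Q_x) ⇒ ∂Q_x/∂P_y = ε·Q_x/P_y = -0.6 × 526/22.2 ≈ -14.22.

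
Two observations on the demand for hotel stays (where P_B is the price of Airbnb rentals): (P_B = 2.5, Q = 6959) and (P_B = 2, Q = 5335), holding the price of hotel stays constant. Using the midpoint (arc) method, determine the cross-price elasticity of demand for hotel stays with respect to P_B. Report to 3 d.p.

1.189

ΔQ_A = 5335 − 6959 = -1624; ΔP_B = 2 − 2.5 = -0.5.
Midpoints: Q̄_A = 6147.0, P̄_B = 2.25.
ε = (ΔQ_A/Q̄_A)/(ΔP_B/P̄_B) = (-1624/6147.0)/(-0.5/2.25) ≈ 1.189.
ε > 0: hotel stays and Airbnb rentals are substitutes.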